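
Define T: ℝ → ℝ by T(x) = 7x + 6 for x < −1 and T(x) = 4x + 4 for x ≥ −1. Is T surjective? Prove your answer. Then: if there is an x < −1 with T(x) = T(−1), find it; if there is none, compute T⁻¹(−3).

-9/7

Both pieces are strictly increasing (slopes 7 and 4), so each is injective on its own interval.
The left piece maps (−∞, −1) onto (−∞, −1); the right piece maps [−1, ∞) onto [0, ∞).
The union (−∞, −1) ∪ [0, ∞) omits the interval between −1 and 0; in particular −1 has no preimage. So T is not surjective.
Because the two images are disjoint, no x < −1 has T(x) = T(−1), so we compute T⁻¹(−3): −3 lies in (−∞, −1), so solve 7x + 6 = −3: x = (−3 − 6)/7 = −9/7.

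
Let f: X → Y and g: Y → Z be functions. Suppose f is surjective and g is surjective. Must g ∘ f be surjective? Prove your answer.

surjective

Let c ∈ Z. Since g is surjective, there is b ∈ Y with g(b) = c. Since f is surjective, there is a ∈ X with f(a) = b.
Then (g ∘ f)(a) = g(b) = c. Therefore g ∘ f is surjective.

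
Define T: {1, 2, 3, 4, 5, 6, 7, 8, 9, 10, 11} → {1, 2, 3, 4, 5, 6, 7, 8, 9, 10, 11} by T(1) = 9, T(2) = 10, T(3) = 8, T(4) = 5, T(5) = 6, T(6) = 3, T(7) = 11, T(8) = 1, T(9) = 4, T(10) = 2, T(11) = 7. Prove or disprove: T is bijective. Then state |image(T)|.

11

The values 9, 10, 8, 5, 6, 3, 11, 1, 4, 2, 7 are a permutation of {1, 2, 3, 4, 5, 6, 7, 8, 9, 10, 11}: each element appears exactly once.
So T is injective and surjective, hence bijective.
The image of T is {1, 2, 3, 4, 5, 6, 7, 8, 9, 10, 11}, which has 11 elements.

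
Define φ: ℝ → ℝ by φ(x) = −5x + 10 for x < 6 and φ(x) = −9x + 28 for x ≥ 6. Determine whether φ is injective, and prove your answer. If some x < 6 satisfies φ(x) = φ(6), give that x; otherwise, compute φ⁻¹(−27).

55/9

Both pieces are strictly decreasing (slopes −5 and −9), so each is injective on its own interval.
The left piece maps (−∞, 6) onto (−20, ∞); the right piece maps [6, ∞) onto (−∞, −26].
These images are disjoint, so no value is attained by both pieces. Thus φ is injective.
Because the two images are disjoint, no x < 6 has φ(x) = φ(6), so we compute φ⁻¹(−27): −27 lies in (−∞, −26], so solve −9x + 28 = −27: x = (−27 − 28)/(−9) = 55/9.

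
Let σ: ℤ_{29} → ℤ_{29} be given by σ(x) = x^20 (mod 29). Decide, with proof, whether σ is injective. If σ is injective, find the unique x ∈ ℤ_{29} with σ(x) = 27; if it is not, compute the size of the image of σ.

8

σ(2): Repeated squaring mod 29: 2^1 ≡ 2, 2^2 ≡ 2² = 4, 2^4 ≡ 4² = 16, 2^8 ≡ 16² = 256 ≡ 24, 2^16 ≡ 24² = 576 ≡ 25. Since 20 = 16 + 4, 2^20 ≡ 25·16: 25·16 = 400 ≡ 23. So 2^20 ≡ 23 (mod 29).
σ(5): Repeated squaring mod 29: 5^1 ≡ 5, 5^2 ≡ 5² = 25, 5^4 ≡ 25² = 625 ≡ 16, 5^8 ≡ 16² = 256 ≡ 24, 5^16 ≡ 24² = 576 ≡ 25. Since 20 = 16 + 4, 5^20 ≡ 25·16: 25·16 = 400 ≡ 23. So 5^20 ≡ 23 (mod 29).
So σ(2) = σ(5) = 23 while 2 ≠ 5, so σ is not injective.
Since σ is not injective, we determine |image(σ)|. Computing x^20 mod 29 for each x (by repeated squaring, reducing mod 29 at every step), the values σ(0), σ(1), …, σ(28) are: 0, 1, 23, 25, 7, 23, 24, 25, 16, 16, 7, 20, 1, 20, 24, 24, 20, 1, 20, 7, 16, 16, 25, 24, 23, 7, 25, 23, 1.
The distinct values are {0, 1, 7, 16, 20, 23, 24, 25}; there are 8 of them.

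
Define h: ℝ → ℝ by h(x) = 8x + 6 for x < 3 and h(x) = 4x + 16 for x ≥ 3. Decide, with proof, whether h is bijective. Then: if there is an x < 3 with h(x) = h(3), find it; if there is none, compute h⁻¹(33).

Both pieces are strictly increasing (slopes 8 and 4), so each is injective on its own interval.
The left piece maps (−∞, 3) onto (−∞, 30); the right piece maps [3, ∞) onto [28, ∞).
These images overlap. In particular h(3) = 28 (right piece), and solving 8x + 6 = 28 on the left piece gives x = 11/4 < 3.
So h(11/4) = h(3) with 11/4 ≠ 3, and h is not injective, hence not bijective. This x = 11/4 is the requested value below 3.

11/4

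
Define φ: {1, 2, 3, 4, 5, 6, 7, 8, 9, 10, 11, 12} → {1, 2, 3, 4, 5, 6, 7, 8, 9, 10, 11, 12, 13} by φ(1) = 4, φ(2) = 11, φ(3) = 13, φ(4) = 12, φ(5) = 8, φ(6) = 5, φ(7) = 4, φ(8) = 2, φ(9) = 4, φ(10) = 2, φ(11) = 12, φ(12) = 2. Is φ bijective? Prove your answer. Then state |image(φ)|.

φ(1) = 4 = φ(7) with 1 ≠ 7, so φ is not injective, hence not bijective.
The image of φ is {2, 4, 5, 8, 11, 12, 13}, which has 7 elements.

7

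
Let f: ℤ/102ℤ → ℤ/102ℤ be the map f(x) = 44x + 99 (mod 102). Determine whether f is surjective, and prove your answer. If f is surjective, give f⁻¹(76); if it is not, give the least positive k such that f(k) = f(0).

Since gcd(44, 102) = 2, we have 44x ≡ 0 (mod 2) for all x, so f(x) ≡ 1 (mod 2).
But 0 ≢ 1 (mod 2), so 0 ∈ ℤ/102ℤ has no preimage. Hence f is not surjective.
Since f is not surjective, we find the least positive k with f(k) = f(0): this means 44k ≡ 0 (mod 102), i.e. 102 ∣ 44k. Since gcd(44, 102) = 2, dividing through by 2 this holds exactly when 51 ∣ 22k, and as gcd(22, 51) = 1, exactly when 51 ∣ k.
The smallest positive such k is 51.

51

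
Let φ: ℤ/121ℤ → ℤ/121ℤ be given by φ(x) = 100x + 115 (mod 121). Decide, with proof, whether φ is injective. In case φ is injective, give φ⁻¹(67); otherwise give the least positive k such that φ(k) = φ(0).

106

Suppose φ(u) = φ(v) in ℤ/121ℤ. Then 100u + 115 ≡ 100v + 115 (mod 121), so 100(u − v) ≡ 0 (mod 121).
Since gcd(100, 121) = 1, 100 is invertible modulo 121, so u − v ≡ 0 (mod 121), i.e. u = v.
So φ is injective.
We now compute 100⁻¹ mod 121 explicitly. Euclid's algorithm: 121 = 1·100 + 21, 100 = 4·21 + 16, 21 = 1·16 + 5, 16 = 3·5 + 1; back-substituting gives 1 = 23·100 − 19·121, so 100⁻¹ ≡ 23 (mod 121).
Since φ is injective, we compute φ⁻¹(67): solve 100x + 115 ≡ 67 (mod 121), i.e. 100x ≡ 73 (mod 121).
Multiplying by 100⁻¹ = 23 gives x ≡ 23·73 = 1679 = 13·121 + 106 ≡ 106 (mod 121).
Check: φ(106) = 100·106 + 115 = 10715 = 88·121 + 67 ≡ 67 (mod 121).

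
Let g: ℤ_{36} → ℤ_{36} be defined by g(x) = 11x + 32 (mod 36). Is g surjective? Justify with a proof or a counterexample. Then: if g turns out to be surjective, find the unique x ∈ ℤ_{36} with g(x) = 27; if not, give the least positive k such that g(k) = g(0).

Since gcd(11, 36) = 1, 11 is invertible modulo 36. Euclid's algorithm: 36 = 3·11 + 3, 11 = 3·3 + 2, 3 = 1·2 + 1; back-substituting gives 1 = 23·11 − 7·36, so 11⁻¹ ≡ 23 (mod 36).
For any y ∈ ℤ_{36}, x = 23(y − 32) mod 36 satisfies g(x) = 11·23(y − 32) + 32 ≡ y (since 11·23 ≡ 1 mod 36). So every y has a preimage.
So g is surjective.
Since g is surjective, we find g⁻¹(27): we need 11x ≡ 27 − 32 ≡ 31 (mod 36). Using 11⁻¹ = 23: x ≡ 23·31 = 713 = 19·36 + 29, so x = 29.
Check: g(29) = 11·29 + 32 = 351 = 9·36 + 27 ≡ 27 (mod 36).

29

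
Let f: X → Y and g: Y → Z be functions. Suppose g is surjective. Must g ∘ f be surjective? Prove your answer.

No. Take X = {0}, Y = Z = {0, 1, 2}, f(0) = 0, and g = identity (surjective).
Then (g ∘ f)(0) = 0, and 2 ∈ Z has no preimage under g ∘ f, so g ∘ f is not surjective.

not surjective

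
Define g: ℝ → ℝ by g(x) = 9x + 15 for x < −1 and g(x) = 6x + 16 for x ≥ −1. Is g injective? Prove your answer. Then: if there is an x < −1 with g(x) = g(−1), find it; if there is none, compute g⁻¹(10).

-1

Both pieces are strictly increasing (slopes 9 and 6), so each is injective on its own interval.
The left piece maps (−∞, −1) onto (−∞, 6); the right piece maps [−1, ∞) onto [10, ∞).
These images are disjoint, so no value is attained by both pieces. Thus g is injective.
Because the two images are disjoint, no x < −1 has g(x) = g(−1), so we compute g⁻¹(10): 10 lies in [10, ∞), so solve 6x + 16 = 10: x = (10 − 16)/6 = −1.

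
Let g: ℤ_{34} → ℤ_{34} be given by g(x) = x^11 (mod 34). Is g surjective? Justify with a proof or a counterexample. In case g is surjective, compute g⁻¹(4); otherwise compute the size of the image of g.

Computing x^11 mod 34 for each x (by repeated squaring, reducing mod 34 at every step), the values g(0), g(1), …, g(33) are: 0, 1, 8, 7, 30, 11, 22, 31, 2, 15, 20, 29, 6, 21, 10, 9, 16, 17, 18, 25, 24, 13, 28, 5, 14, 19, 32, 3, 12, 23, 4, 27, 26, 33.
Every element of ℤ_{34} appears exactly once in this list, so g is a bijection, and in particular surjective.
Since g is surjective, we read off the preimage of 4 from the same table: g(30) = 4, so g⁻¹(4) = 30.

30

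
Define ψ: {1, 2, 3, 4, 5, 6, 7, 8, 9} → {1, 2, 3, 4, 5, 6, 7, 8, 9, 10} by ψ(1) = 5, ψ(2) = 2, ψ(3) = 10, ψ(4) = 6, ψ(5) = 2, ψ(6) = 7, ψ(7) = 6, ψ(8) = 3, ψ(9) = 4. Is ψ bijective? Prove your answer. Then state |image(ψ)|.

ψ(2) = 2 = ψ(5) with 2 ≠ 5, so ψ is not injective, hence not bijective.
The image of ψ is {2, 3, 4, 5, 6, 7, 10}, which has 7 elements.

7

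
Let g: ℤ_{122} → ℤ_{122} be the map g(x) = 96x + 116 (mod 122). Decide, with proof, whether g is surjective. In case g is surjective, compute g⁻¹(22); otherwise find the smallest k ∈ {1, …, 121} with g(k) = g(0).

61

Since gcd(96, 122) = 2, we have 96x ≡ 0 (mod 2) for all x, so g(x) ≡ 0 (mod 2).
But 1 ≢ 0 (mod 2), so 1 ∈ ℤ_{122} has no preimage. So g is not surjective.
Since g is not surjective, we find the least positive k with g(k) = g(0): this means 96k ≡ 0 (mod 122), i.e. 122 ∣ 96k. Since gcd(96, 122) = 2, dividing through by 2 this holds exactly when 61 ∣ 48k, and as gcd(48, 61) = 1, exactly when 61 ∣ k.
The smallest positive such k is 61.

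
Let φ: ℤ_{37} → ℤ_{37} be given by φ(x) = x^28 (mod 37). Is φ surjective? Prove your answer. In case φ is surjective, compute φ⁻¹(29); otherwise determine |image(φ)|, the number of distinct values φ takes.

φ(1) = 1^28 = 1.
φ(6): Repeated squaring mod 37: 6^1 ≡ 6, 6^2 ≡ 6² = 36, 6^4 ≡ 36² = 1296 ≡ 1, 6^8 ≡ 1² = 1, 6^16 ≡ 1² = 1. Since 28 = 16 + 8 + 4, 6^28 ≡ 1·1·1: 1·1 = 1, then 1·1 = 1. So 6^28 ≡ 1 (mod 37).
So φ(1) = φ(6) = 1 while 1 ≠ 6, thus φ is not injective.
A non-injective map from the 37-element set ℤ_{37} to itself takes at most 36 distinct values, so it cannot be surjective. So φ is not surjective.
Since φ is not surjective, we determine |image(φ)|. Computing x^28 mod 37 for each x (by repeated squaring, reducing mod 37 at every step), the values φ(0), φ(1), …, φ(36) are: 0, 1, 12, 34, 33, 7, 1, 7, 26, 9, 10, 26, 12, 33, 10, 16, 16, 9, 34, 34, 9, 16, 16, 10, 33, 12, 26, 10, 9, 26, 7, 1, 7, 33, 34, 12, 1.
The distinct values are {0, 1, 7, 9, 10, 12, 16, 26, 33, 34}; there are 10 of them.

10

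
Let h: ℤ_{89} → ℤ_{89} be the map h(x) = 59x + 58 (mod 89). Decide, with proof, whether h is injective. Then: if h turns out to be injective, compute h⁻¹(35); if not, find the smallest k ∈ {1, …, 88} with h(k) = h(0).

69

Recall: h is injective when h(u) = h(v) forces u = v.
Suppose h(u) = h(v) in ℤ_{89}. Then 59u + 58 ≡ 59v + 58 (mod 89), hence 59(u − v) ≡ 0 (mod 89).
Since gcd(59, 89) = 1, 59 is invertible modulo 89, hence u − v ≡ 0 (mod 89), i.e. u = v.
So h is injective.
We now compute 59⁻¹ mod 89 explicitly. Euclid's algorithm: 89 = 1·59 + 30, 59 = 1·30 + 29, 30 = 1·29 + 1; back-substituting gives 1 = 86·59 − 57·89, so 59⁻¹ ≡ 86 (mod 89).
Since h is injective, we find h⁻¹(35): we need 59x ≡ 35 − 58 ≡ 66 (mod 89). Using 59⁻¹ = 86: x ≡ 86·66 = 5676 = 63·89 + 69, so x = 69.
Check: h(69) = 59·69 + 58 = 4129 = 46·89 + 35 ≡ 35 (mod 89).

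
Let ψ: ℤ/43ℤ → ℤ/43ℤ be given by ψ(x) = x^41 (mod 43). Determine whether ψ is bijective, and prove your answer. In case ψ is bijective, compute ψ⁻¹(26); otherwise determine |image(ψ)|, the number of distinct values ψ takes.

5

Since 43 is prime, the nonzero elements of ℤ/43ℤ form a cyclic group of order 42.
As gcd(41, 42) = 1, raising to the 41st power is a bijection on this group: if s^41 ≡ t^41 then (st^{−1})^41 = 1, and the only element of order dividing gcd(41, 42) = 1 is 1, so s = t.
With ψ(0) = 0 this makes ψ injective on all of ℤ/43ℤ, hence bijective (finite equal-size domain and codomain). In particular ψ is bijective.
Since ψ is bijective, we find the preimage of 26. The inverse of x ↦ x^41 on (ℤ/43ℤ)^× is x ↦ x^41, because 41·41 = 1681 = 40·42 + 1 ≡ 1 (mod 42) and x^{42} = 1 for x ≠ 0 (Fermat). So ψ⁻¹(26) = 26^41 mod 43.
Repeated squaring mod 43: 26^1 ≡ 26, 26^2 ≡ 26² = 676 ≡ 31, 26^4 ≡ 31² = 961 ≡ 15, 26^8 ≡ 15² = 225 ≡ 10, 26^16 ≡ 10² = 100 ≡ 14, 26^32 ≡ 14² = 196 ≡ 24. Since 41 = 32 + 8 + 1, 26^41 ≡ 24·10·26: 24·10 = 240 ≡ 25, then 25·26 = 650 ≡ 5. So 26^41 ≡ 5 (mod 43).
Hence ψ⁻¹(26) = 5.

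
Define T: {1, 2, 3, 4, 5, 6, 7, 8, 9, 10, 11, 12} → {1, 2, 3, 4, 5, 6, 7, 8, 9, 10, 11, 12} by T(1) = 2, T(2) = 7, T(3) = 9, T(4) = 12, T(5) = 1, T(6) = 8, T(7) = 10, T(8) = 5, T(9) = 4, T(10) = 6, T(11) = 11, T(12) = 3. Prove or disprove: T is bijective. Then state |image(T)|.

The values 2, 7, 9, 12, 1, 8, 10, 5, 4, 6, 11, 3 are a permutation of {1, 2, 3, 4, 5, 6, 7, 8, 9, 10, 11, 12}: each element appears exactly once.
So T is injective and surjective, hence bijective.
The image of T is {1, 2, 3, 4, 5, 6, 7, 8, 9, 10, 11, 12}, which has 12 elements.

12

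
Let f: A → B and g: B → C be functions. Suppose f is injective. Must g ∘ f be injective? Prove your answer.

not injective

No. Take A = B = C = {1, 2}, f = identity (injective), and g(x) = 1 for every x.
Then (g ∘ f)(1) = 1 = (g ∘ f)(2) with 1 ≠ 2, so g ∘ f is not injective.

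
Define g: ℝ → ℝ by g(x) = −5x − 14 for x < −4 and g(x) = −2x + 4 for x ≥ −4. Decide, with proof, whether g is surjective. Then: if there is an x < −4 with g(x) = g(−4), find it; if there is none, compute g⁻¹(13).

Both pieces are strictly decreasing (slopes −5 and −2), so each is injective on its own interval.
The left piece maps (−∞, −4) onto (6, ∞); the right piece maps [−4, ∞) onto (−∞, 12].
The union (6, ∞) ∪ (−∞, 12] covers ℝ, so g is surjective.
For the follow-up: the images overlap, so an x < −4 with g(x) = g(−4) exists. g(−4) = 12; solving −5x − 14 = 12 for x < −4 gives x = (12 + 14)/(−5) = −26/5.

-26/5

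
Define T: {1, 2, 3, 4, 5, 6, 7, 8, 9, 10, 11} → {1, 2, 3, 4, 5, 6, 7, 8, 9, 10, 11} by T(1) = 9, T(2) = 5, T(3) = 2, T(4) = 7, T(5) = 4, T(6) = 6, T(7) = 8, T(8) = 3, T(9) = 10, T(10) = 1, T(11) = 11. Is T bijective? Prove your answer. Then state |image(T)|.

The values 9, 5, 2, 7, 4, 6, 8, 3, 10, 1, 11 are a permutation of {1, 2, 3, 4, 5, 6, 7, 8, 9, 10, 11}: each element appears exactly once.
So T is injective and surjective, hence bijective.
The image of T is {1, 2, 3, 4, 5, 6, 7, 8, 9, 10, 11}, which has 11 elements.

11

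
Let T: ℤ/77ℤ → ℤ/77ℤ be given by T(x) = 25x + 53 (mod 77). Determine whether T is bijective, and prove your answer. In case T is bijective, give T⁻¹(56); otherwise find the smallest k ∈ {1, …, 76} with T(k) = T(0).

If T(a) = T(b), then 25a ≡ 25b (mod 77). Because gcd(25, 77) = 1, we may cancel 25 to get a ≡ b (mod 77).
We now compute 25⁻¹ mod 77 explicitly. Euclid's algorithm: 77 = 3·25 + 2, 25 = 12·2 + 1; back-substituting gives 1 = 37·25 − 12·77, so 25⁻¹ ≡ 37 (mod 77).
For any y ∈ ℤ/77ℤ, x = 37(y − 53) mod 77 satisfies T(x) = 25·37(y − 53) + 53 ≡ y (since 25·37 ≡ 1 mod 77). So every y has a preimage.
Therefore T is bijective.
Since T is bijective, we find T⁻¹(56): we need 25x ≡ 56 − 53 ≡ 3 (mod 77). Using 25⁻¹ = 37: x ≡ 37·3 = 111 = 1·77 + 34, so x = 34.
Check: T(34) = 25·34 + 53 = 903 = 11·77 + 56 ≡ 56 (mod 77).

34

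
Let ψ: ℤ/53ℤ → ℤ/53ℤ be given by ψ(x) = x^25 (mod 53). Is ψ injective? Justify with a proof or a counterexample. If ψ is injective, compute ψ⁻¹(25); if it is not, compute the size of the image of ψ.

17

Since 53 is prime, the nonzero elements of ℤ/53ℤ form a cyclic group of order 52.
As gcd(25, 52) = 1, raising to the 25th power is a bijection on this group: if x_1^25 ≡ x_2^25 then (x_1x_2^{−1})^25 = 1, and the only element of order dividing gcd(25, 52) = 1 is 1, so x_1 = x_2.
With ψ(0) = 0 this makes ψ injective on all of ℤ/53ℤ, hence bijective (finite equal-size domain and codomain). In particular ψ is injective.
Since ψ is injective, we find the preimage of 25. The inverse of x ↦ x^25 on (ℤ/53ℤ)^× is x ↦ x^25, because 25·25 = 625 = 12·52 + 1 ≡ 1 (mod 52) and x^{52} = 1 for x ≠ 0 (Fermat). So ψ⁻¹(25) = 25^25 mod 53.
Repeated squaring mod 53: 25^1 ≡ 25, 25^2 ≡ 25² = 625 ≡ 42, 25^4 ≡ 42² = 1764 ≡ 15, 25^8 ≡ 15² = 225 ≡ 13, 25^16 ≡ 13² = 169 ≡ 10. Since 25 = 16 + 8 + 1, 25^25 ≡ 10·13·25: 10·13 = 130 ≡ 24, then 24·25 = 600 ≡ 17. So 25^25 ≡ 17 (mod 53).
Hence ψ⁻¹(25) = 17.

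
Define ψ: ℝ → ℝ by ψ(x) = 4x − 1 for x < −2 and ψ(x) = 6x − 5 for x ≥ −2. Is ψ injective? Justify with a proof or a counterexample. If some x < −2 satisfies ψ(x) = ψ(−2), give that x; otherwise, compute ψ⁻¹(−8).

Both pieces are strictly increasing (slopes 4 and 6), so each is injective on its own interval.
The left piece maps (−∞, −2) onto (−∞, −9); the right piece maps [−2, ∞) onto [−17, ∞).
These images overlap. In particular ψ(−2) = −17 (right piece), and solving 4x − 1 = −17 on the left piece gives x = −4 < −2.
So ψ(−4) = ψ(−2) with −4 ≠ −2, and ψ is not injective. This x = −4 is the requested value below −2.

-4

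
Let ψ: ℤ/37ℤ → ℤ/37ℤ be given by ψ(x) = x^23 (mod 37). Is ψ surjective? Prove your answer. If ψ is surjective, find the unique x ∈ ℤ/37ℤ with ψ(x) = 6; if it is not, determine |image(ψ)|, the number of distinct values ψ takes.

Since 37 is prime, the nonzero elements of ℤ/37ℤ form a cyclic group of order 36.
As gcd(23, 36) = 1, raising to the 23rd power is a bijection on this group: if s^23 ≡ t^23 then (st^{−1})^23 = 1, and the only element of order dividing gcd(23, 36) = 1 is 1, so s = t.
With ψ(0) = 0 this makes ψ injective on all of ℤ/37ℤ, hence bijective (finite equal-size domain and codomain). In particular ψ is surjective.
Since ψ is surjective, we find the preimage of 6. The inverse of x ↦ x^23 on (ℤ/37ℤ)^× is x ↦ x^11, because 23·11 = 253 = 7·36 + 1 ≡ 1 (mod 36) and x^{36} = 1 for x ≠ 0 (Fermat). So ψ⁻¹(6) = 6^11 mod 37.
Repeated squaring mod 37: 6^1 ≡ 6, 6^2 ≡ 6² = 36, 6^4 ≡ 36² = 1296 ≡ 1, 6^8 ≡ 1² = 1. Since 11 = 8 + 2 + 1, 6^11 ≡ 1·36·6: 1·36 = 36, then 36·6 = 216 ≡ 31. So 6^11 ≡ 31 (mod 37).
Hence ψ⁻¹(6) = 31.

31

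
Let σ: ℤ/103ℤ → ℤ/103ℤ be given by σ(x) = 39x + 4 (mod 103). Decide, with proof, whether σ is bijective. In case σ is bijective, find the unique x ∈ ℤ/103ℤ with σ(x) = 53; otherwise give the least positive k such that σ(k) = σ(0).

Recall that injectivity means: for all a, b in the domain, σ(a) = σ(b) implies a = b.
Suppose σ(a) = σ(b) in ℤ/103ℤ. Then 39a + 4 ≡ 39b + 4 (mod 103), thus 39(a − b) ≡ 0 (mod 103).
Since gcd(39, 103) = 1, 39 is invertible modulo 103, so a − b ≡ 0 (mod 103), i.e. a = b.
We now compute 39⁻¹ mod 103 explicitly. Euclid's algorithm: 103 = 2·39 + 25, 39 = 1·25 + 14, 25 = 1·14 + 11, 14 = 1·11 + 3, 11 = 3·3 + 2, 3 = 1·2 + 1; back-substituting gives 1 = 37·39 − 14·103, so 39⁻¹ ≡ 37 (mod 103).
For any y ∈ ℤ/103ℤ, x = 37(y − 4) mod 103 satisfies σ(x) = 39·37(y − 4) + 4 ≡ y (since 39·37 ≡ 1 mod 103). So every y has a preimage.
Thus σ is bijective.
Since σ is bijective, we compute σ⁻¹(53): solve 39x + 4 ≡ 53 (mod 103), i.e. 39x ≡ 49 (mod 103).
Multiplying by 39⁻¹ = 37 gives x ≡ 37·49 = 1813 = 17·103 + 62 ≡ 62 (mod 103).
Check: σ(62) = 39·62 + 4 = 2422 = 23·103 + 53 ≡ 53 (mod 103).

62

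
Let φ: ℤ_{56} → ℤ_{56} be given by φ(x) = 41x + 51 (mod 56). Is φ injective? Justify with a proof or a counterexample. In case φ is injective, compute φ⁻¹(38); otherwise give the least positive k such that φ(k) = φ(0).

If φ(x_1) = φ(x_2), then 41x_1 ≡ 41x_2 (mod 56). Because gcd(41, 56) = 1, we may cancel 41 to get x_1 ≡ x_2 (mod 56).
Therefore φ is injective.
We now compute 41⁻¹ mod 56 explicitly. Euclid's algorithm: 56 = 1·41 + 15, 41 = 2·15 + 11, 15 = 1·11 + 4, 11 = 2·4 + 3, 4 = 1·3 + 1; back-substituting gives 1 = 41·41 − 30·56, so 41⁻¹ ≡ 41 (mod 56).
Since φ is injective, we find φ⁻¹(38): we need 41x ≡ 38 − 51 ≡ 43 (mod 56). Using 41⁻¹ = 41: x ≡ 41·43 = 1763 = 31·56 + 27, so x = 27.
Check: φ(27) = 41·27 + 51 = 1158 = 20·56 + 38 ≡ 38 (mod 56).

27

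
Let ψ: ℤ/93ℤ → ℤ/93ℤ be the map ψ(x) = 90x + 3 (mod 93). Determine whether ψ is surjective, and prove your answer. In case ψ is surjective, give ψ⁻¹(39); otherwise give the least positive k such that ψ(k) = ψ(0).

By definition, ψ is surjective if every y in the codomain equals ψ(x) for some x in the domain.
Since gcd(90, 93) = 3, we have 90x ≡ 0 (mod 3) for all x, so ψ(x) ≡ 0 (mod 3).
But 1 ≢ 0 (mod 3), so 1 ∈ ℤ/93ℤ has no preimage. Therefore ψ is not surjective.
Since ψ is not surjective, we find the least positive k with ψ(k) = ψ(0): this means 90k ≡ 0 (mod 93), i.e. 93 ∣ 90k. Since gcd(90, 93) = 3, dividing through by 3 this holds exactly when 31 ∣ 30k, and as gcd(30, 31) = 1, exactly when 31 ∣ k.
The smallest positive such k is 31.

31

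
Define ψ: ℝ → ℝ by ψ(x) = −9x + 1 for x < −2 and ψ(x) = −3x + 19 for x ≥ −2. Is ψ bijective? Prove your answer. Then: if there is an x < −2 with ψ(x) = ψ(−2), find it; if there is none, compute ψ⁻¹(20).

Both pieces are strictly decreasing (slopes −9 and −3), so each is injective on its own interval.
The left piece maps (−∞, −2) onto (19, ∞); the right piece maps [−2, ∞) onto (−∞, 25].
These images overlap. In particular ψ(−2) = 25 (right piece), and solving −9x + 1 = 25 on the left piece gives x = −8/3 < −2.
So ψ(−8/3) = ψ(−2) with −8/3 ≠ −2, and ψ is not injective, hence not bijective. This x = −8/3 is the requested value below −2.

-8/3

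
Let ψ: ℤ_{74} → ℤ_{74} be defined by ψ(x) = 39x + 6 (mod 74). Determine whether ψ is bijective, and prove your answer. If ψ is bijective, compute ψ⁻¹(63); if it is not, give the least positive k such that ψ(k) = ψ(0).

47

If ψ(x_1) = ψ(x_2), then 39x_1 ≡ 39x_2 (mod 74). Because gcd(39, 74) = 1, we may cancel 39 to get x_1 ≡ x_2 (mod 74).
We now compute 39⁻¹ mod 74 explicitly. Euclid's algorithm: 74 = 1·39 + 35, 39 = 1·35 + 4, 35 = 8·4 + 3, 4 = 1·3 + 1; back-substituting gives 1 = 19·39 − 10·74, so 39⁻¹ ≡ 19 (mod 74).
Then y ↦ 19(y − 6) is a two-sided inverse to ψ, so every y ∈ ℤ_{74} has a preimage.
Hence ψ is bijective.
Since ψ is bijective, we compute ψ⁻¹(63): solve 39x + 6 ≡ 63 (mod 74), i.e. 39x ≡ 57 (mod 74).
Multiplying by 39⁻¹ = 19 gives x ≡ 19·57 = 1083 = 14·74 + 47 ≡ 47 (mod 74).
Check: ψ(47) = 39·47 + 6 = 1839 = 24·74 + 63 ≡ 63 (mod 74).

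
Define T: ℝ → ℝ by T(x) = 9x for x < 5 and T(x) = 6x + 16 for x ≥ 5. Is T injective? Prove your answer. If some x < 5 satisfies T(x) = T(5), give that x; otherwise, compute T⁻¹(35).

Both pieces are strictly increasing (slopes 9 and 6), so each is injective on its own interval.
The left piece maps (−∞, 5) onto (−∞, 45); the right piece maps [5, ∞) onto [46, ∞).
These images are disjoint, so no value is attained by both pieces. Thus T is injective.
Because the two images are disjoint, no x < 5 has T(x) = T(5), so we compute T⁻¹(35): 35 lies in (−∞, 45), so solve 9x = 35: x = (35 − 0)/9 = 35/9.

35/9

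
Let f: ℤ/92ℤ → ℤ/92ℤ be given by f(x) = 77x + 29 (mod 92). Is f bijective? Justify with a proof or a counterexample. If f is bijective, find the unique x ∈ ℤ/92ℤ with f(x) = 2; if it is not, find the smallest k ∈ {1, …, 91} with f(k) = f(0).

Recall: f is injective if f(u) = f(v) implies u = v.
If f(u) = f(v), then 77u ≡ 77v (mod 92). Because gcd(77, 92) = 1, we may cancel 77 to get u ≡ v (mod 92).
We now compute 77⁻¹ mod 92 explicitly. Euclid's algorithm: 92 = 1·77 + 15, 77 = 5·15 + 2, 15 = 7·2 + 1; back-substituting gives 1 = 49·77 − 41·92, so 77⁻¹ ≡ 49 (mod 92).
For any y ∈ ℤ/92ℤ, x = 49(y − 29) mod 92 satisfies f(x) = 77·49(y − 29) + 29 ≡ y (since 77·49 ≡ 1 mod 92). So every y has a preimage.
Hence f is bijective.
Since f is bijective, we find f⁻¹(2): we need 77x ≡ 2 − 29 ≡ 65 (mod 92). Using 77⁻¹ = 49: x ≡ 49·65 = 3185 = 34·92 + 57, so x = 57.
Check: f(57) = 77·57 + 29 = 4418 = 48·92 + 2 ≡ 2 (mod 92).

57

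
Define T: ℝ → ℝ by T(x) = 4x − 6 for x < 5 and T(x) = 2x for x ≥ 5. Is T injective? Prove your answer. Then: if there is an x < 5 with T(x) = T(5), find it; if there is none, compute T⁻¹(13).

4

Both pieces are strictly increasing (slopes 4 and 2), so each is injective on its own interval.
The left piece maps (−∞, 5) onto (−∞, 14); the right piece maps [5, ∞) onto [10, ∞).
These images overlap. In particular T(5) = 10 (right piece), and solving 4x − 6 = 10 on the left piece gives x = 4 < 5.
So T(4) = T(5) with 4 ≠ 5, and T is not injective. This x = 4 is the requested value below 5.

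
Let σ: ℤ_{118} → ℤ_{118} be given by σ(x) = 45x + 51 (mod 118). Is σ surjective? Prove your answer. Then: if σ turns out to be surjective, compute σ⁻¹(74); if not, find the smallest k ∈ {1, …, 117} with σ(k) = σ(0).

11

Since gcd(45, 118) = 1, 45 is invertible modulo 118. Euclid's algorithm: 118 = 2·45 + 28, 45 = 1·28 + 17, 28 = 1·17 + 11, 17 = 1·11 + 6, 11 = 1·6 + 5, 6 = 1·5 + 1; back-substituting gives 1 = 21·45 − 8·118, so 45⁻¹ ≡ 21 (mod 118).
Then y ↦ 21(y − 51) is a two-sided inverse to σ, so every y ∈ ℤ_{118} has a preimage.
So σ is surjective.
Since σ is surjective, we find σ⁻¹(74): we need 45x ≡ 74 − 51 ≡ 23 (mod 118). Using 45⁻¹ = 21: x ≡ 21·23 = 483 = 4·118 + 11, so x = 11.
Check: σ(11) = 45·11 + 51 = 546 = 4·118 + 74 ≡ 74 (mod 118).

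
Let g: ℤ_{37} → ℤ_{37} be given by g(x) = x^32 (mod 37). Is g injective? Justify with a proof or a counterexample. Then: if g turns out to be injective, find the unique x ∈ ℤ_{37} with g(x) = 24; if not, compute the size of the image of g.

g(1) = 1^32 = 1.
g(6): Repeated squaring mod 37: 6^1 ≡ 6, 6^2 ≡ 6² = 36, 6^4 ≡ 36² = 1296 ≡ 1, 6^8 ≡ 1² = 1, 6^16 ≡ 1² = 1, 6^32 ≡ 1² = 1. So 6^32 ≡ 1 (mod 37).
So g(1) = g(6) = 1 while 1 ≠ 6, hence g is not injective.
Since g is not injective, we determine |image(g)|. Computing x^32 mod 37 for each x (by repeated squaring, reducing mod 37 at every step), the values g(0), g(1), …, g(36) are: 0, 1, 7, 16, 12, 9, 1, 9, 10, 34, 26, 10, 7, 12, 26, 33, 33, 34, 16, 16, 34, 33, 33, 26, 12, 7, 10, 26, 34, 10, 9, 1, 9, 12, 16, 7, 1.
The distinct values are {0, 1, 7, 9, 10, 12, 16, 26, 33, 34}; there are 10 of them.

10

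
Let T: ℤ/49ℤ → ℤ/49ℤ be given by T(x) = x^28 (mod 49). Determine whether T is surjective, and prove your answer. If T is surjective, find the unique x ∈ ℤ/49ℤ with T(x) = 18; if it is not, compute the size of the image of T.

4

T(3): Repeated squaring mod 49: 3^1 ≡ 3, 3^2 ≡ 3² = 9, 3^4 ≡ 9² = 81 ≡ 32, 3^8 ≡ 32² = 1024 ≡ 44, 3^16 ≡ 44² = 1936 ≡ 25. Since 28 = 16 + 8 + 4, 3^28 ≡ 25·44·32: 25·44 = 1100 ≡ 22, then 22·32 = 704 ≡ 18. So 3^28 ≡ 18 (mod 49).
T(4): Repeated squaring mod 49: 4^1 ≡ 4, 4^2 ≡ 4² = 16, 4^4 ≡ 16² = 256 ≡ 11, 4^8 ≡ 11² = 121 ≡ 23, 4^16 ≡ 23² = 529 ≡ 39. Since 28 = 16 + 8 + 4, 4^28 ≡ 39·23·11: 39·23 = 897 ≡ 15, then 15·11 = 165 ≡ 18. So 4^28 ≡ 18 (mod 49).
So T(3) = T(4) = 18 while 3 ≠ 4, thus T is not injective.
A non-injective map from the 49-element set ℤ/49ℤ to itself takes at most 48 distinct values, so it cannot be surjective. Thus T is not surjective.
Since T is not surjective, we determine |image(T)|. Computing x^28 mod 49 for each x (by repeated squaring, reducing mod 49 at every step), the values T(0), T(1), …, T(48) are: 0, 1, 30, 18, 18, 30, 1, 0, 1, 30, 18, 18, 30, 1, 0, 1, 30, 18, 18, 30, 1, 0, 1, 30, 18, 18, 30, 1, 0, 1, 30, 18, 18, 30, 1, 0, 1, 30, 18, 18, 30, 1, 0, 1, 30, 18, 18, 30, 1.
The distinct values are {0, 1, 18, 30}; there are 4 of them.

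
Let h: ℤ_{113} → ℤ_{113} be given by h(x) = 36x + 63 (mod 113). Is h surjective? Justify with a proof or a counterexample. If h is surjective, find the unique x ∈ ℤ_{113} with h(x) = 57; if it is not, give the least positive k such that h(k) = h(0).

94

Since gcd(36, 113) = 1, 36 is invertible modulo 113. Euclid's algorithm: 113 = 3·36 + 5, 36 = 7·5 + 1; back-substituting gives 1 = 22·36 − 7·113, so 36⁻¹ ≡ 22 (mod 113).
For any y ∈ ℤ_{113}, x = 22(y − 63) mod 113 satisfies h(x) = 36·22(y − 63) + 63 ≡ y (since 36·22 ≡ 1 mod 113). So every y has a preimage.
Hence h is surjective.
Since h is surjective, we compute h⁻¹(57): solve 36x + 63 ≡ 57 (mod 113), i.e. 36x ≡ 107 (mod 113).
Multiplying by 36⁻¹ = 22 gives x ≡ 22·107 = 2354 = 20·113 + 94 ≡ 94 (mod 113).
Check: h(94) = 36·94 + 63 = 3447 = 30·113 + 57 ≡ 57 (mod 113).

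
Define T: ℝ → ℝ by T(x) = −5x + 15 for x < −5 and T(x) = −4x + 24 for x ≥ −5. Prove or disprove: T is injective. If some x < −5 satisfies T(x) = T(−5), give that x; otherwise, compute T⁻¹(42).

-29/5

Both pieces are strictly decreasing (slopes −5 and −4), so each is injective on its own interval.
The left piece maps (−∞, −5) onto (40, ∞); the right piece maps [−5, ∞) onto (−∞, 44].
These images overlap. In particular T(−5) = 44 (right piece), and solving −5x + 15 = 44 on the left piece gives x = −29/5 < −5.
So T(−29/5) = T(−5) with −29/5 ≠ −5, and T is not injective. This x = −29/5 is the requested value below −5.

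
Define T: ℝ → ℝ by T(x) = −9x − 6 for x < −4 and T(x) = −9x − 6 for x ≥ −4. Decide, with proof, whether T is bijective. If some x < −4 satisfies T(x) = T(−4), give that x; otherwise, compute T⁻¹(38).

-44/9

Both pieces are strictly decreasing (slopes −9 and −9), so each is injective on its own interval.
The left piece maps (−∞, −4) onto (30, ∞); the right piece maps [−4, ∞) onto (−∞, 30].
Since 30 = 30, the images partition ℝ: T is injective and surjective, hence bijective.
Because the two images are disjoint, no x < −4 has T(x) = T(−4), so we compute T⁻¹(38): 38 lies in (30, ∞), so solve −9x − 6 = 38: x = (38 + 6)/(−9) = −44/9.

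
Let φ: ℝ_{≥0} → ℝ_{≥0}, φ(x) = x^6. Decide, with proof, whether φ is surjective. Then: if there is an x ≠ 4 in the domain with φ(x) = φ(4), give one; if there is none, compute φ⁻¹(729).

For any y ∈ ℝ_{≥0}, x = y^{1/6} ∈ ℝ_{≥0} gives φ(x) = y, so φ is surjective.
Since x ↦ x^6 is strictly increasing on ℝ_{≥0}, it is injective there, so no x ≠ 4 in the domain has φ(x) = φ(4). We therefore compute φ⁻¹(729) = 729^{1/6} = 3 (indeed 3^6 = 729).

3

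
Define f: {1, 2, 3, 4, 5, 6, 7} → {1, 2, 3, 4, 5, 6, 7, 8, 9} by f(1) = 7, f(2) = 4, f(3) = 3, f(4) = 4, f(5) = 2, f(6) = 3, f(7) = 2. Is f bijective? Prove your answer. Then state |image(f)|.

f(2) = 4 = f(4) with 2 ≠ 4, so f is not injective, hence not bijective.
The image of f is {2, 3, 4, 7}, which has 4 elements.

4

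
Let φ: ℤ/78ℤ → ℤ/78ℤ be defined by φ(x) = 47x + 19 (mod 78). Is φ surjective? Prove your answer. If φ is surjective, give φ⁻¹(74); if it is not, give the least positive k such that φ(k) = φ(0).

Since gcd(47, 78) = 1, 47 is invertible modulo 78. Euclid's algorithm: 78 = 1·47 + 31, 47 = 1·31 + 16, 31 = 1·16 + 15, 16 = 1·15 + 1; back-substituting gives 1 = 5·47 − 3·78, so 47⁻¹ ≡ 5 (mod 78).
Then y ↦ 5(y − 19) is a two-sided inverse to φ, so every y ∈ ℤ/78ℤ has a preimage.
So φ is surjective.
Since φ is surjective, we compute φ⁻¹(74): solve 47x + 19 ≡ 74 (mod 78), i.e. 47x ≡ 55 (mod 78).
Multiplying by 47⁻¹ = 5 gives x ≡ 5·55 = 275 = 3·78 + 41 ≡ 41 (mod 78).
Check: φ(41) = 47·41 + 19 = 1946 = 24·78 + 74 ≡ 74 (mod 78).

41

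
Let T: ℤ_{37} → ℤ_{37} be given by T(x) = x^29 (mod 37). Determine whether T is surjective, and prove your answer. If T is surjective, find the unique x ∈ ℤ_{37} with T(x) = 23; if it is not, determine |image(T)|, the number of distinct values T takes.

8

Since 37 is prime, the nonzero elements of ℤ_{37} form a cyclic group of order 36.
As gcd(29, 36) = 1, raising to the 29th power is a bijection on this group: if a^29 ≡ b^29 then (ab^{−1})^29 = 1, and the only element of order dividing gcd(29, 36) = 1 is 1, so a = b.
With T(0) = 0 this makes T injective on all of ℤ_{37}, hence bijective (finite equal-size domain and codomain). In particular T is surjective.
Since T is surjective, we find the preimage of 23. The inverse of x ↦ x^29 on (ℤ_{37})^× is x ↦ x^5, because 29·5 = 145 = 4·36 + 1 ≡ 1 (mod 36) and x^{36} = 1 for x ≠ 0 (Fermat). So T⁻¹(23) = 23^5 mod 37.
Repeated squaring mod 37: 23^1 ≡ 23, 23^2 ≡ 23² = 529 ≡ 11, 23^4 ≡ 11² = 121 ≡ 10. Since 5 = 4 + 1, 23^5 ≡ 10·23: 10·23 = 230 ≡ 8. So 23^5 ≡ 8 (mod 37).
Hence T⁻¹(23) = 8.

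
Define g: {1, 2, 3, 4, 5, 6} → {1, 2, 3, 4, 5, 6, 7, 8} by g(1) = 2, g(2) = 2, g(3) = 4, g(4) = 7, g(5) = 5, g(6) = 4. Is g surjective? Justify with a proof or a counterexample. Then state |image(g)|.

4

No element maps to 1, so g is not surjective.
The image of g is {2, 4, 5, 7}, which has 4 elements.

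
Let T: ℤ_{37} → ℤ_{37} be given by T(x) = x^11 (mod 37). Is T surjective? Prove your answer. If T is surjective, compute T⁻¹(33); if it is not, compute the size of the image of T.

12

Since 37 is prime, the nonzero elements of ℤ_{37} form a cyclic group of order 36.
As gcd(11, 36) = 1, raising to the 11th power is a bijection on this group: if a^11 ≡ b^11 then (ab^{−1})^11 = 1, and the only element of order dividing gcd(11, 36) = 1 is 1, so a = b.
With T(0) = 0 this makes T injective on all of ℤ_{37}, hence bijective (finite equal-size domain and codomain). In particular T is surjective.
Since T is surjective, we find the preimage of 33. The inverse of x ↦ x^11 on (ℤ_{37})^× is x ↦ x^23, because 11·23 = 253 = 7·36 + 1 ≡ 1 (mod 36) and x^{36} = 1 for x ≠ 0 (Fermat). So T⁻¹(33) = 33^23 mod 37.
Repeated squaring mod 37: 33^1 ≡ 33, 33^2 ≡ 33² = 1089 ≡ 16, 33^4 ≡ 16² = 256 ≡ 34, 33^8 ≡ 34² = 1156 ≡ 9, 33^16 ≡ 9² = 81 ≡ 7. Since 23 = 16 + 4 + 2 + 1, 33^23 ≡ 7·34·16·33: 7·34 = 238 ≡ 16, then 16·16 = 256 ≡ 34, then 34·33 = 1122 ≡ 12. So 33^23 ≡ 12 (mod 37).
Hence T⁻¹(33) = 12.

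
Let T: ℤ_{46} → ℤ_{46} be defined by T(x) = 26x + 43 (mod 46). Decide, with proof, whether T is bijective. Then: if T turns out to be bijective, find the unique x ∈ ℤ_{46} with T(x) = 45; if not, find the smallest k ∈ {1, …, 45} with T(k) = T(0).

23

We have gcd(26, 46) = 2 > 1. Taking a = 0 and b = 23: T(0) = 43 and T(23) = 26·23 + 43 = 641 ≡ 43 (mod 46).
So T(0) = T(23) while 0 ≠ 23, so T is not injective, hence not bijective.
Since T is not bijective, we find the least positive k with T(k) = T(0): this means 26k ≡ 0 (mod 46), i.e. 46 ∣ 26k. Since gcd(26, 46) = 2, dividing through by 2 this holds exactly when 23 ∣ 13k, and as gcd(13, 23) = 1, exactly when 23 ∣ k.
The smallest positive such k is 23.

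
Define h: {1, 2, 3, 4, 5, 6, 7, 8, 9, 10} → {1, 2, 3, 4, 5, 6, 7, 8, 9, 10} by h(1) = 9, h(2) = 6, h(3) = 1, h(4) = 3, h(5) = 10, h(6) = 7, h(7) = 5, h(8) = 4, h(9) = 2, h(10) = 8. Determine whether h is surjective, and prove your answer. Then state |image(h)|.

Every element of the codomain has a preimage: 1 = h(3), 2 = h(9), 3 = h(4), 4 = h(8), 5 = h(7), 6 = h(2), 7 = h(6), 8 = h(10), 9 = h(1), 10 = h(5).
Thus h is surjective.
The image of h is {1, 2, 3, 4, 5, 6, 7, 8, 9, 10}, which has 10 elements.

10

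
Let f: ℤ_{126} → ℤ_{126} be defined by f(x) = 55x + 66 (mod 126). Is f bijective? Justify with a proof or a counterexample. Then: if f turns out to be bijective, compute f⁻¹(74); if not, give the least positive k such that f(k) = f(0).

Suppose f(s) = f(t) in ℤ_{126}. Then 55s + 66 ≡ 55t + 66 (mod 126), thus 55(s − t) ≡ 0 (mod 126).
Since gcd(55, 126) = 1, 55 is invertible modulo 126, hence s − t ≡ 0 (mod 126), i.e. s = t.
We now compute 55⁻¹ mod 126 explicitly. Euclid's algorithm: 126 = 2·55 + 16, 55 = 3·16 + 7, 16 = 2·7 + 2, 7 = 3·2 + 1; back-substituting gives 1 = 55·55 − 24·126, so 55⁻¹ ≡ 55 (mod 126).
Then y ↦ 55(y − 66) is a two-sided inverse to f, so every y ∈ ℤ_{126} has a preimage.
So f is bijective.
Since f is bijective, we compute f⁻¹(74): solve 55x + 66 ≡ 74 (mod 126), i.e. 55x ≡ 8 (mod 126).
Multiplying by 55⁻¹ = 55 gives x ≡ 55·8 = 440 = 3·126 + 62 ≡ 62 (mod 126).
Check: f(62) = 55·62 + 66 = 3476 = 27·126 + 74 ≡ 74 (mod 126).

62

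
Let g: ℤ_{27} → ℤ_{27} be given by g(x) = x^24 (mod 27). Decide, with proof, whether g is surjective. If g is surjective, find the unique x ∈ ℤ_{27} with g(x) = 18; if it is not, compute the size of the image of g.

g(0) = 0^24 = 0.
g(3): Repeated squaring mod 27: 3^1 ≡ 3, 3^2 ≡ 3² = 9, 3^4 ≡ 9² = 81 ≡ 0, 3^8 ≡ 0² = 0, 3^16 ≡ 0² = 0. Since 24 = 16 + 8, 3^24 ≡ 0·0: 0·0 = 0. So 3^24 ≡ 0 (mod 27).
So g(0) = g(3) = 0 while 0 ≠ 3, hence g is not injective.
A non-injective map from the 27-element set ℤ_{27} to itself takes at most 26 distinct values, so it cannot be surjective. Hence g is not surjective.
Since g is not surjective, we determine |image(g)|. Computing x^24 mod 27 for each x (by repeated squaring, reducing mod 27 at every step), the values g(0), g(1), …, g(26) are: 0, 1, 10, 0, 19, 19, 0, 10, 1, 0, 1, 10, 0, 19, 19, 0, 10, 1, 0, 1, 10, 0, 19, 19, 0, 10, 1.
The distinct values are {0, 1, 10, 19}; there are 4 of them.

4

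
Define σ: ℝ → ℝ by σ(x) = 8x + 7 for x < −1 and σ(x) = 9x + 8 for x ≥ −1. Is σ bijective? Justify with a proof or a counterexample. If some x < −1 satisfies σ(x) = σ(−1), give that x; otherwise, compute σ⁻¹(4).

Both pieces are strictly increasing (slopes 8 and 9), so each is injective on its own interval.
The left piece maps (−∞, −1) onto (−∞, −1); the right piece maps [−1, ∞) onto [−1, ∞).
Since −1 = −1, the images partition ℝ: σ is injective and surjective, hence bijective.
Because the two images are disjoint, no x < −1 has σ(x) = σ(−1), so we compute σ⁻¹(4): 4 lies in [−1, ∞), so solve 9x + 8 = 4: x = (4 − 8)/9 = −4/9.

-4/9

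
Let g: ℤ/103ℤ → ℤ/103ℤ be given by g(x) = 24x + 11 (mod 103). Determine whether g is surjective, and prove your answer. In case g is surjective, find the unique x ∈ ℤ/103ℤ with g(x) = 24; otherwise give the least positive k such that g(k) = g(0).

Recall that surjectivity means every element of the codomain has a preimage under g.
Since gcd(24, 103) = 1, 24 is invertible modulo 103. Euclid's algorithm: 103 = 4·24 + 7, 24 = 3·7 + 3, 7 = 2·3 + 1; back-substituting gives 1 = 73·24 − 17·103, so 24⁻¹ ≡ 73 (mod 103).
Then y ↦ 73(y − 11) is a two-sided inverse to g, so every y ∈ ℤ/103ℤ has a preimage.
Hence g is surjective.
Since g is surjective, we find g⁻¹(24): we need 24x ≡ 24 − 11 ≡ 13 (mod 103). Using 24⁻¹ = 73: x ≡ 73·13 = 949 = 9·103 + 22, so x = 22.
Check: g(22) = 24·22 + 11 = 539 = 5·103 + 24 ≡ 24 (mod 103).

22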